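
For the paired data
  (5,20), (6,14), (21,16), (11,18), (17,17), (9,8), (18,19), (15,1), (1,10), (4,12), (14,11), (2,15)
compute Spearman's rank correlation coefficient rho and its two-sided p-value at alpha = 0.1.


Step 1: Rank x and y separately (midranks; no ties here).
rank(x): 5->4, 6->5, 21->12, 11->7, 17->10, 9->6, 18->11, 15->9, 1->1, 4->3, 14->8, 2->2
rank(y): 20->12, 14->6, 16->8, 18->10, 17->9, 8->2, 19->11, 1->1, 10->3, 12->5, 11->4, 15->7
Step 2: d_i = R_x(i) - R_y(i); compute d_i^2.
  (4-12)^2=64, (5-6)^2=1, (12-8)^2=16, (7-10)^2=9, (10-9)^2=1, (6-2)^2=16, (11-11)^2=0, (9-1)^2=64, (1-3)^2=4, (3-5)^2=4, (8-4)^2=16, (2-7)^2=25
sum(d^2) = 220.
Step 3: rho = 1 - 6*220 / (12*(12^2 - 1)) = 1 - 1320/1716 = 0.230769.
Step 4: Under H0, t = rho * sqrt((n-2)/(1-rho^2)) = 0.7500 ~ t(10).
Step 5: Two-sided p-value from the t-distribution with 10 df = 0.470532.
Step 6: alpha = 0.1. fail to reject H0.

rho = 0.2308, p = 0.470532, fail to reject H0 at alpha = 0.1.


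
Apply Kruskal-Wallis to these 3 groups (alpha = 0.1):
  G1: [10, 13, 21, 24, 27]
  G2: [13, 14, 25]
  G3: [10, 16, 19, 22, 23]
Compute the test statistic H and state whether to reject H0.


Step 1: Combine all N = 13 observations and assign midranks.
sorted (value, group, rank): (10,G1,1.5), (10,G3,1.5), (13,G1,3.5), (13,G2,3.5), (14,G2,5), (16,G3,6), (19,G3,7), (21,G1,8), (22,G3,9), (23,G3,10), (24,G1,11), (25,G2,12), (27,G1,13)
Step 2: Sum ranks within each group.
R_1 = 37 (n_1 = 5)
R_2 = 20.5 (n_2 = 3)
R_3 = 33.5 (n_3 = 5)
Step 3: H = 12/(N(N+1)) * sum(R_i^2/n_i) - 3(N+1)
     = 12/(13*14) * (37^2/5 + 20.5^2/3 + 33.5^2/5) - 3*14
     = 0.065934 * 638.333 - 42
     = 0.087912.
Step 4: Ties present; correction factor C = 1 - 12/(13^3 - 13) = 0.994505. Corrected H = 0.087912 / 0.994505 = 0.088398.
Step 5: Under H0, H ~ chi^2(2); p-value = 0.956764.
Step 6: alpha = 0.1. fail to reject H0.

H = 0.0884, df = 2, p = 0.956764, fail to reject H0.


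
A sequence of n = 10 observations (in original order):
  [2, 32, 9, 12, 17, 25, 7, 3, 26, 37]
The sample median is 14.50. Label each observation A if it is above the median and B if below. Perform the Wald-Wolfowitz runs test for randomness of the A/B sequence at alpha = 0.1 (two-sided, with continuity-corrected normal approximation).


Step 1: Compute median = 14.50; label A = above, B = below.
Labels in order: BABBAABBAA  (n_A = 5, n_B = 5)
Step 2: Count runs R = 6.
Step 3: Under H0 (random ordering), E[R] = 2*n_A*n_B/(n_A+n_B) + 1 = 2*5*5/10 + 1 = 6.0000.
        Var[R] = 2*n_A*n_B*(2*n_A*n_B - n_A - n_B) / ((n_A+n_B)^2 * (n_A+n_B-1)) = 2000/900 = 2.2222.
        SD[R] = 1.4907.
Step 4: R = E[R], so z = 0 with no continuity correction.
Step 5: Two-sided p-value via normal approximation = 2*(1 - Phi(|z|)) = 1.000000.
Step 6: alpha = 0.1. fail to reject H0.

R = 6, z = 0.0000, p = 1.000000, fail to reject H0.


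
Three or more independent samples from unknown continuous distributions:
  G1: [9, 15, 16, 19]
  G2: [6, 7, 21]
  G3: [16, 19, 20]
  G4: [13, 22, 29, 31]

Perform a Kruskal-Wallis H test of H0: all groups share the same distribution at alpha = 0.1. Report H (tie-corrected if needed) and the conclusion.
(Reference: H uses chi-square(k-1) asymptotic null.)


Step 1: Combine all N = 14 observations and assign midranks.
sorted (value, group, rank): (6,G2,1), (7,G2,2), (9,G1,3), (13,G4,4), (15,G1,5), (16,G1,6.5), (16,G3,6.5), (19,G1,8.5), (19,G3,8.5), (20,G3,10), (21,G2,11), (22,G4,12), (29,G4,13), (31,G4,14)
Step 2: Sum ranks within each group.
R_1 = 23 (n_1 = 4)
R_2 = 14 (n_2 = 3)
R_3 = 25 (n_3 = 3)
R_4 = 43 (n_4 = 4)
Step 3: H = 12/(N(N+1)) * sum(R_i^2/n_i) - 3(N+1)
     = 12/(14*15) * (23^2/4 + 14^2/3 + 25^2/3 + 43^2/4) - 3*15
     = 0.057143 * 868.167 - 45
     = 4.609524.
Step 4: Ties present; correction factor C = 1 - 12/(14^3 - 14) = 0.995604. Corrected H = 4.609524 / 0.995604 = 4.629875.
Step 5: Under H0, H ~ chi^2(3); p-value = 0.200994.
Step 6: alpha = 0.1. fail to reject H0.

H = 4.6299, df = 3, p = 0.200994, fail to reject H0.


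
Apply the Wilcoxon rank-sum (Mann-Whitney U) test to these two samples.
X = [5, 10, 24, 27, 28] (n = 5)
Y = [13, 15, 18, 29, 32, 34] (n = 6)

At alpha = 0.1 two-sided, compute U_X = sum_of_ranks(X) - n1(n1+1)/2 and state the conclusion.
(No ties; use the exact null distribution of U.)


Step 1: Combine and sort all 11 observations; assign midranks.
sorted (value, group): (5,X), (10,X), (13,Y), (15,Y), (18,Y), (24,X), (27,X), (28,X), (29,Y), (32,Y), (34,Y)
ranks: 5->1, 10->2, 13->3, 15->4, 18->5, 24->6, 27->7, 28->8, 29->9, 32->10, 34->11
Step 2: Rank sum for X: R1 = 1 + 2 + 6 + 7 + 8 = 24.
Step 3: U_X = R1 - n1(n1+1)/2 = 24 - 5*6/2 = 24 - 15 = 9.
       U_Y = n1*n2 - U_X = 30 - 9 = 21.
Step 4: No ties, so the exact null distribution of U (based on enumerating the C(11,5) = 462 equally likely rank assignments) gives the two-sided p-value.
Step 5: p-value = 0.329004; compare to alpha = 0.1. fail to reject H0.

U_X = 9, p = 0.329004, fail to reject H0 at alpha = 0.1.


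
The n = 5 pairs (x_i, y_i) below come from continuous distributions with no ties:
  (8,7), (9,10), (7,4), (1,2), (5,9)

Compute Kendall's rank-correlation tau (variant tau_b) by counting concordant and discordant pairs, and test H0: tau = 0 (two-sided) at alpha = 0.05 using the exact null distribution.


Step 1: Enumerate the 10 unordered pairs (i,j) with i<j and classify each by sign(x_j-x_i) * sign(y_j-y_i).
  (1,2):dx=+1,dy=+3->C; (1,3):dx=-1,dy=-3->C; (1,4):dx=-7,dy=-5->C; (1,5):dx=-3,dy=+2->D
  (2,3):dx=-2,dy=-6->C; (2,4):dx=-8,dy=-8->C; (2,5):dx=-4,dy=-1->C; (3,4):dx=-6,dy=-2->C
  (3,5):dx=-2,dy=+5->D; (4,5):dx=+4,dy=+7->C
Step 2: C = 8, D = 2, total pairs = 10.
Step 3: tau = (C - D)/(n(n-1)/2) = (8 - 2)/10 = 0.600000.
Step 4: Exact two-sided p-value (enumerate n! = 120 permutations of y under H0): p = 0.233333.
Step 5: alpha = 0.05. fail to reject H0.

tau_b = 0.6000 (C=8, D=2), p = 0.233333, fail to reject H0.


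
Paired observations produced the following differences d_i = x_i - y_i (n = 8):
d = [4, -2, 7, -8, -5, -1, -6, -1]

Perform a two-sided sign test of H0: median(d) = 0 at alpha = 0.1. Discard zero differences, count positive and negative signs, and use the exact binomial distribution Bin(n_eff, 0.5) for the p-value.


Step 1: Discard zero differences. Original n = 8; n_eff = number of nonzero differences = 8.
Nonzero differences (with sign): +4, -2, +7, -8, -5, -1, -6, -1
Step 2: Count signs: positive = 2, negative = 6.
Step 3: Under H0: P(positive) = 0.5, so the number of positives S ~ Bin(8, 0.5).
Step 4: Two-sided exact p-value = sum of Bin(8,0.5) probabilities at or below the observed probability = 0.289062.
Step 5: alpha = 0.1. fail to reject H0.

n_eff = 8, pos = 2, neg = 6, p = 0.289062, fail to reject H0.


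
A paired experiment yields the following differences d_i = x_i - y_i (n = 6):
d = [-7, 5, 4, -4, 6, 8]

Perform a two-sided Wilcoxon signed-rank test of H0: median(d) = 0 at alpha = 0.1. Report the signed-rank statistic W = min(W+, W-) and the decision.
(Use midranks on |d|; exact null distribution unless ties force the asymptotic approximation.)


Step 1: Drop any zero differences (none here) and take |d_i|.
|d| = [7, 5, 4, 4, 6, 8]
Step 2: Midrank |d_i| (ties get averaged ranks).
ranks: |7|->5, |5|->3, |4|->1.5, |4|->1.5, |6|->4, |8|->6
Step 3: Attach original signs; sum ranks with positive sign and with negative sign.
W+ = 3 + 1.5 + 4 + 6 = 14.5
W- = 5 + 1.5 = 6.5
(Check: W+ + W- = 21 should equal n(n+1)/2 = 21.)
Step 4: Test statistic W = min(W+, W-) = 6.5.
Step 5: Ties in |d|, so use the tie-corrected normal approximation.
        E[W] = n(n+1)/4 = 6*7/4 = 10.5.
        Tie groups: |d|=4 (t=2); sum(t^3 - t) = 6.
        Var[W] = n(n+1)(2n+1)/24 - sum(t^3-t)/48 = 546/24 - 6/48 = 22.625.
        z = (W - E[W]) / sqrt(Var[W]) = (6.5 - 10.5) / 4.7566 = -0.8409.
        Two-sided p = 2*Phi(z) = 0.400381.
Step 6: alpha = 0.1. fail to reject H0.

W+ = 14.5, W- = 6.5, W = min = 6.5, p = 0.400381, fail to reject H0.


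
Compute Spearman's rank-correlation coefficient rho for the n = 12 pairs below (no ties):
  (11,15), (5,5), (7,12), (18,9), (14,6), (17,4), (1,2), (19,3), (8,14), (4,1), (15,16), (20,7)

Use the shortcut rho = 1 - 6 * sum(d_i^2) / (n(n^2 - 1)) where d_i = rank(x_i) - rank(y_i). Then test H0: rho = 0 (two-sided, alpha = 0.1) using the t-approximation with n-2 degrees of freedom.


Step 1: Rank x and y separately (midranks; no ties here).
rank(x): 11->6, 5->3, 7->4, 18->10, 14->7, 17->9, 1->1, 19->11, 8->5, 4->2, 15->8, 20->12
rank(y): 15->11, 5->5, 12->9, 9->8, 6->6, 4->4, 2->2, 3->3, 14->10, 1->1, 16->12, 7->7
Step 2: d_i = R_x(i) - R_y(i); compute d_i^2.
  (6-11)^2=25, (3-5)^2=4, (4-9)^2=25, (10-8)^2=4, (7-6)^2=1, (9-4)^2=25, (1-2)^2=1, (11-3)^2=64, (5-10)^2=25, (2-1)^2=1, (8-12)^2=16, (12-7)^2=25
sum(d^2) = 216.
Step 3: rho = 1 - 6*216 / (12*(12^2 - 1)) = 1 - 1296/1716 = 0.244755.
Step 4: Under H0, t = rho * sqrt((n-2)/(1-rho^2)) = 0.7983 ~ t(10).
Step 5: Two-sided p-value from the t-distribution with 10 df = 0.443262.
Step 6: alpha = 0.1. fail to reject H0.

rho = 0.2448, p = 0.443262, fail to reject H0 at alpha = 0.1.


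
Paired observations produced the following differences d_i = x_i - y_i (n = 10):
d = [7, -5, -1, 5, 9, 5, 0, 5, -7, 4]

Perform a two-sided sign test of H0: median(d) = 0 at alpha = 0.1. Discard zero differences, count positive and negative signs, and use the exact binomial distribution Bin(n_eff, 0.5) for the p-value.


Step 1: Discard zero differences. Original n = 10; n_eff = number of nonzero differences = 9.
Nonzero differences (with sign): +7, -5, -1, +5, +9, +5, +5, -7, +4
Step 2: Count signs: positive = 6, negative = 3.
Step 3: Under H0: P(positive) = 0.5, so the number of positives S ~ Bin(9, 0.5).
Step 4: Two-sided exact p-value = sum of Bin(9,0.5) probabilities at or below the observed probability = 0.507812.
Step 5: alpha = 0.1. fail to reject H0.

n_eff = 9, pos = 6, neg = 3, p = 0.507812, fail to reject H0.


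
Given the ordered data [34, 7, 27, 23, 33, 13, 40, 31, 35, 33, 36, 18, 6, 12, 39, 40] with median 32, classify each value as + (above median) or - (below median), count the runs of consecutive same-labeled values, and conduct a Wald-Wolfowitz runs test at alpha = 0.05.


Step 1: Compute median = 32; label A = above, B = below.
Labels in order: ABBBABABAAABBBAA  (n_A = 8, n_B = 8)
Step 2: Count runs R = 9.
Step 3: Under H0 (random ordering), E[R] = 2*n_A*n_B/(n_A+n_B) + 1 = 2*8*8/16 + 1 = 9.0000.
        Var[R] = 2*n_A*n_B*(2*n_A*n_B - n_A - n_B) / ((n_A+n_B)^2 * (n_A+n_B-1)) = 14336/3840 = 3.7333.
        SD[R] = 1.9322.
Step 4: R = E[R], so z = 0 with no continuity correction.
Step 5: Two-sided p-value via normal approximation = 2*(1 - Phi(|z|)) = 1.000000.
Step 6: alpha = 0.05. fail to reject H0.

R = 9, z = 0.0000, p = 1.000000, fail to reject H0.


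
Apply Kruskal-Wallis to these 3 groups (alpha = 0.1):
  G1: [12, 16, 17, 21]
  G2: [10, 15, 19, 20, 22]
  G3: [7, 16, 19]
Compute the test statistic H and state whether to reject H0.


Step 1: Combine all N = 12 observations and assign midranks.
sorted (value, group, rank): (7,G3,1), (10,G2,2), (12,G1,3), (15,G2,4), (16,G1,5.5), (16,G3,5.5), (17,G1,7), (19,G2,8.5), (19,G3,8.5), (20,G2,10), (21,G1,11), (22,G2,12)
Step 2: Sum ranks within each group.
R_1 = 26.5 (n_1 = 4)
R_2 = 36.5 (n_2 = 5)
R_3 = 15 (n_3 = 3)
Step 3: H = 12/(N(N+1)) * sum(R_i^2/n_i) - 3(N+1)
     = 12/(12*13) * (26.5^2/4 + 36.5^2/5 + 15^2/3) - 3*13
     = 0.076923 * 517.013 - 39
     = 0.770192.
Step 4: Ties present; correction factor C = 1 - 12/(12^3 - 12) = 0.993007. Corrected H = 0.770192 / 0.993007 = 0.775616.
Step 5: Under H0, H ~ chi^2(2); p-value = 0.678543.
Step 6: alpha = 0.1. fail to reject H0.

H = 0.7756, df = 2, p = 0.678543, fail to reject H0.


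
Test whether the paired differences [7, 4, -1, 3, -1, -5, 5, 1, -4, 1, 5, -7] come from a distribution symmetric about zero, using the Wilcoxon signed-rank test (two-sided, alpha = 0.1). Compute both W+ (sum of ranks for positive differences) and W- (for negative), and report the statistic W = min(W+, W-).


Step 1: Drop any zero differences (none here) and take |d_i|.
|d| = [7, 4, 1, 3, 1, 5, 5, 1, 4, 1, 5, 7]
Step 2: Midrank |d_i| (ties get averaged ranks).
ranks: |7|->11.5, |4|->6.5, |1|->2.5, |3|->5, |1|->2.5, |5|->9, |5|->9, |1|->2.5, |4|->6.5, |1|->2.5, |5|->9, |7|->11.5
Step 3: Attach original signs; sum ranks with positive sign and with negative sign.
W+ = 11.5 + 6.5 + 5 + 9 + 2.5 + 2.5 + 9 = 46
W- = 2.5 + 2.5 + 9 + 6.5 + 11.5 = 32
(Check: W+ + W- = 78 should equal n(n+1)/2 = 78.)
Step 4: Test statistic W = min(W+, W-) = 32.
Step 5: Ties in |d|, so use the tie-corrected normal approximation.
        E[W] = n(n+1)/4 = 12*13/4 = 39.
        Tie groups: |d|=1 (t=4), |d|=4 (t=2), |d|=5 (t=3), |d|=7 (t=2); sum(t^3 - t) = 96.
        Var[W] = n(n+1)(2n+1)/24 - sum(t^3-t)/48 = 3900/24 - 96/48 = 160.5.
        z = (W - E[W]) / sqrt(Var[W]) = (32 - 39) / 12.6689 = -0.5525.
        Two-sided p = 2*Phi(z) = 0.580581.
Step 6: alpha = 0.1. fail to reject H0.

W+ = 46, W- = 32, W = min = 32, p = 0.580581, fail to reject H0.


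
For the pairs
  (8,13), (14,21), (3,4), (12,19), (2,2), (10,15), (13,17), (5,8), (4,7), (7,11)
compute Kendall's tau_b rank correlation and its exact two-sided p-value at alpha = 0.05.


Step 1: Enumerate the 45 unordered pairs (i,j) with i<j and classify each by sign(x_j-x_i) * sign(y_j-y_i).
  (1,2):dx=+6,dy=+8->C; (1,3):dx=-5,dy=-9->C; (1,4):dx=+4,dy=+6->C; (1,5):dx=-6,dy=-11->C
  (1,6):dx=+2,dy=+2->C; (1,7):dx=+5,dy=+4->C; (1,8):dx=-3,dy=-5->C; (1,9):dx=-4,dy=-6->C
  (1,10):dx=-1,dy=-2->C; (2,3):dx=-11,dy=-17->C; (2,4):dx=-2,dy=-2->C; (2,5):dx=-12,dy=-19->C
  (2,6):dx=-4,dy=-6->C; (2,7):dx=-1,dy=-4->C; (2,8):dx=-9,dy=-13->C; (2,9):dx=-10,dy=-14->C
  (2,10):dx=-7,dy=-10->C; (3,4):dx=+9,dy=+15->C; (3,5):dx=-1,dy=-2->C; (3,6):dx=+7,dy=+11->C
  (3,7):dx=+10,dy=+13->C; (3,8):dx=+2,dy=+4->C; (3,9):dx=+1,dy=+3->C; (3,10):dx=+4,dy=+7->C
  (4,5):dx=-10,dy=-17->C; (4,6):dx=-2,dy=-4->C; (4,7):dx=+1,dy=-2->D; (4,8):dx=-7,dy=-11->C
  (4,9):dx=-8,dy=-12->C; (4,10):dx=-5,dy=-8->C; (5,6):dx=+8,dy=+13->C; (5,7):dx=+11,dy=+15->C
  (5,8):dx=+3,dy=+6->C; (5,9):dx=+2,dy=+5->C; (5,10):dx=+5,dy=+9->C; (6,7):dx=+3,dy=+2->C
  (6,8):dx=-5,dy=-7->C; (6,9):dx=-6,dy=-8->C; (6,10):dx=-3,dy=-4->C; (7,8):dx=-8,dy=-9->C
  (7,9):dx=-9,dy=-10->C; (7,10):dx=-6,dy=-6->C; (8,9):dx=-1,dy=-1->C; (8,10):dx=+2,dy=+3->C
  (9,10):dx=+3,dy=+4->C
Step 2: C = 44, D = 1, total pairs = 45.
Step 3: tau = (C - D)/(n(n-1)/2) = (44 - 1)/45 = 0.955556.
Step 4: Exact two-sided p-value (enumerate n! = 3628800 permutations of y under H0): p = 0.000006.
Step 5: alpha = 0.05. reject H0.

tau_b = 0.9556 (C=44, D=1), p = 0.000006, reject H0.


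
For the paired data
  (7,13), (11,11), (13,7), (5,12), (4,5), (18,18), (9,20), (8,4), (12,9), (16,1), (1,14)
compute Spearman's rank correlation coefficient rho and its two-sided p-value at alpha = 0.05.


Step 1: Rank x and y separately (midranks; no ties here).
rank(x): 7->4, 11->7, 13->9, 5->3, 4->2, 18->11, 9->6, 8->5, 12->8, 16->10, 1->1
rank(y): 13->8, 11->6, 7->4, 12->7, 5->3, 18->10, 20->11, 4->2, 9->5, 1->1, 14->9
Step 2: d_i = R_x(i) - R_y(i); compute d_i^2.
  (4-8)^2=16, (7-6)^2=1, (9-4)^2=25, (3-7)^2=16, (2-3)^2=1, (11-10)^2=1, (6-11)^2=25, (5-2)^2=9, (8-5)^2=9, (10-1)^2=81, (1-9)^2=64
sum(d^2) = 248.
Step 3: rho = 1 - 6*248 / (11*(11^2 - 1)) = 1 - 1488/1320 = -0.127273.
Step 4: Under H0, t = rho * sqrt((n-2)/(1-rho^2)) = -0.3849 ~ t(9).
Step 5: Two-sided p-value from the t-distribution with 9 df = 0.709215.
Step 6: alpha = 0.05. fail to reject H0.

rho = -0.1273, p = 0.709215, fail to reject H0 at alpha = 0.05.


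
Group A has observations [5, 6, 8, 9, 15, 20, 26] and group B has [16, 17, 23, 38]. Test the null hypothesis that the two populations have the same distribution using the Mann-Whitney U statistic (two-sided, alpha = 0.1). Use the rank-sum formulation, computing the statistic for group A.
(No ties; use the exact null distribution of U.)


Step 1: Combine and sort all 11 observations; assign midranks.
sorted (value, group): (5,X), (6,X), (8,X), (9,X), (15,X), (16,Y), (17,Y), (20,X), (23,Y), (26,X), (38,Y)
ranks: 5->1, 6->2, 8->3, 9->4, 15->5, 16->6, 17->7, 20->8, 23->9, 26->10, 38->11
Step 2: Rank sum for X: R1 = 1 + 2 + 3 + 4 + 5 + 8 + 10 = 33.
Step 3: U_X = R1 - n1(n1+1)/2 = 33 - 7*8/2 = 33 - 28 = 5.
       U_Y = n1*n2 - U_X = 28 - 5 = 23.
Step 4: No ties, so the exact null distribution of U (based on enumerating the C(11,7) = 330 equally likely rank assignments) gives the two-sided p-value.
Step 5: p-value = 0.109091; compare to alpha = 0.1. fail to reject H0.

U_X = 5, p = 0.109091, fail to reject H0 at alpha = 0.1.


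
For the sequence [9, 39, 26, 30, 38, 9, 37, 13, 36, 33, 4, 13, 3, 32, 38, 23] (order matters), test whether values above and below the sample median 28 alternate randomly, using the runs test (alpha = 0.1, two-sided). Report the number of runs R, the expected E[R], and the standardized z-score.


Step 1: Compute median = 28; label A = above, B = below.
Labels in order: BABAABABAABBBAAB  (n_A = 8, n_B = 8)
Step 2: Count runs R = 11.
Step 3: Under H0 (random ordering), E[R] = 2*n_A*n_B/(n_A+n_B) + 1 = 2*8*8/16 + 1 = 9.0000.
        Var[R] = 2*n_A*n_B*(2*n_A*n_B - n_A - n_B) / ((n_A+n_B)^2 * (n_A+n_B-1)) = 14336/3840 = 3.7333.
        SD[R] = 1.9322.
Step 4: Continuity-corrected z = (R - 0.5 - E[R]) / SD[R] = (11 - 0.5 - 9.0000) / 1.9322 = 0.7763.
Step 5: Two-sided p-value via normal approximation = 2*(1 - Phi(|z|)) = 0.437558.
Step 6: alpha = 0.1. fail to reject H0.

R = 11, z = 0.7763, p = 0.437558, fail to reject H0.


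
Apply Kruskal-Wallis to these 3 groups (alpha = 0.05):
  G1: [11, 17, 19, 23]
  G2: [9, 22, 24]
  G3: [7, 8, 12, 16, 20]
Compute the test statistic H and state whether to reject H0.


Step 1: Combine all N = 12 observations and assign midranks.
sorted (value, group, rank): (7,G3,1), (8,G3,2), (9,G2,3), (11,G1,4), (12,G3,5), (16,G3,6), (17,G1,7), (19,G1,8), (20,G3,9), (22,G2,10), (23,G1,11), (24,G2,12)
Step 2: Sum ranks within each group.
R_1 = 30 (n_1 = 4)
R_2 = 25 (n_2 = 3)
R_3 = 23 (n_3 = 5)
Step 3: H = 12/(N(N+1)) * sum(R_i^2/n_i) - 3(N+1)
     = 12/(12*13) * (30^2/4 + 25^2/3 + 23^2/5) - 3*13
     = 0.076923 * 539.133 - 39
     = 2.471795.
Step 4: No ties, so H is used without correction.
Step 5: Under H0, H ~ chi^2(2); p-value = 0.290574.
Step 6: alpha = 0.05. fail to reject H0.

H = 2.4718, df = 2, p = 0.290574, fail to reject H0.


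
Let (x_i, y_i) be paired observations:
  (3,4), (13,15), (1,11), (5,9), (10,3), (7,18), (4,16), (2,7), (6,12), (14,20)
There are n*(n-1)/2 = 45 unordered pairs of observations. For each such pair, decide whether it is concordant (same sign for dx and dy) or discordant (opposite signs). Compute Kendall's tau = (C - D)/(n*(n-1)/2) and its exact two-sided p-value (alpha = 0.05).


Step 1: Enumerate the 45 unordered pairs (i,j) with i<j and classify each by sign(x_j-x_i) * sign(y_j-y_i).
  (1,2):dx=+10,dy=+11->C; (1,3):dx=-2,dy=+7->D; (1,4):dx=+2,dy=+5->C; (1,5):dx=+7,dy=-1->D
  (1,6):dx=+4,dy=+14->C; (1,7):dx=+1,dy=+12->C; (1,8):dx=-1,dy=+3->D; (1,9):dx=+3,dy=+8->C
  (1,10):dx=+11,dy=+16->C; (2,3):dx=-12,dy=-4->C; (2,4):dx=-8,dy=-6->C; (2,5):dx=-3,dy=-12->C
  (2,6):dx=-6,dy=+3->D; (2,7):dx=-9,dy=+1->D; (2,8):dx=-11,dy=-8->C; (2,9):dx=-7,dy=-3->C
  (2,10):dx=+1,dy=+5->C; (3,4):dx=+4,dy=-2->D; (3,5):dx=+9,dy=-8->D; (3,6):dx=+6,dy=+7->C
  (3,7):dx=+3,dy=+5->C; (3,8):dx=+1,dy=-4->D; (3,9):dx=+5,dy=+1->C; (3,10):dx=+13,dy=+9->C
  (4,5):dx=+5,dy=-6->D; (4,6):dx=+2,dy=+9->C; (4,7):dx=-1,dy=+7->D; (4,8):dx=-3,dy=-2->C
  (4,9):dx=+1,dy=+3->C; (4,10):dx=+9,dy=+11->C; (5,6):dx=-3,dy=+15->D; (5,7):dx=-6,dy=+13->D
  (5,8):dx=-8,dy=+4->D; (5,9):dx=-4,dy=+9->D; (5,10):dx=+4,dy=+17->C; (6,7):dx=-3,dy=-2->C
  (6,8):dx=-5,dy=-11->C; (6,9):dx=-1,dy=-6->C; (6,10):dx=+7,dy=+2->C; (7,8):dx=-2,dy=-9->C
  (7,9):dx=+2,dy=-4->D; (7,10):dx=+10,dy=+4->C; (8,9):dx=+4,dy=+5->C; (8,10):dx=+12,dy=+13->C
  (9,10):dx=+8,dy=+8->C
Step 2: C = 30, D = 15, total pairs = 45.
Step 3: tau = (C - D)/(n(n-1)/2) = (30 - 15)/45 = 0.333333.
Step 4: Exact two-sided p-value (enumerate n! = 3628800 permutations of y under H0): p = 0.216373.
Step 5: alpha = 0.05. fail to reject H0.

tau_b = 0.3333 (C=30, D=15), p = 0.216373, fail to reject H0.


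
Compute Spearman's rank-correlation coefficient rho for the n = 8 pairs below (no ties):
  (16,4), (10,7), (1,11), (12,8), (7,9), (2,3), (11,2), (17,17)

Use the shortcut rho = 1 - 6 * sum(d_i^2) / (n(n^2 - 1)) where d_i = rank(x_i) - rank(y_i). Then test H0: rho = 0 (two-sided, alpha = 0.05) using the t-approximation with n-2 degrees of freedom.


Step 1: Rank x and y separately (midranks; no ties here).
rank(x): 16->7, 10->4, 1->1, 12->6, 7->3, 2->2, 11->5, 17->8
rank(y): 4->3, 7->4, 11->7, 8->5, 9->6, 3->2, 2->1, 17->8
Step 2: d_i = R_x(i) - R_y(i); compute d_i^2.
  (7-3)^2=16, (4-4)^2=0, (1-7)^2=36, (6-5)^2=1, (3-6)^2=9, (2-2)^2=0, (5-1)^2=16, (8-8)^2=0
sum(d^2) = 78.
Step 3: rho = 1 - 6*78 / (8*(8^2 - 1)) = 1 - 468/504 = 0.071429.
Step 4: Under H0, t = rho * sqrt((n-2)/(1-rho^2)) = 0.1754 ~ t(6).
Step 5: Two-sided p-value from the t-distribution with 6 df = 0.866526.
Step 6: alpha = 0.05. fail to reject H0.

rho = 0.0714, p = 0.866526, fail to reject H0 at alpha = 0.05.


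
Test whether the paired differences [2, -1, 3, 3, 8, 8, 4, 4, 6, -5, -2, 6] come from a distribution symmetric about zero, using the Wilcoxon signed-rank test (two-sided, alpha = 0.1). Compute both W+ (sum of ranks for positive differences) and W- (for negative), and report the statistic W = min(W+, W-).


Step 1: Drop any zero differences (none here) and take |d_i|.
|d| = [2, 1, 3, 3, 8, 8, 4, 4, 6, 5, 2, 6]
Step 2: Midrank |d_i| (ties get averaged ranks).
ranks: |2|->2.5, |1|->1, |3|->4.5, |3|->4.5, |8|->11.5, |8|->11.5, |4|->6.5, |4|->6.5, |6|->9.5, |5|->8, |2|->2.5, |6|->9.5
Step 3: Attach original signs; sum ranks with positive sign and with negative sign.
W+ = 2.5 + 4.5 + 4.5 + 11.5 + 11.5 + 6.5 + 6.5 + 9.5 + 9.5 = 66.5
W- = 1 + 8 + 2.5 = 11.5
(Check: W+ + W- = 78 should equal n(n+1)/2 = 78.)
Step 4: Test statistic W = min(W+, W-) = 11.5.
Step 5: Ties in |d|, so use the tie-corrected normal approximation.
        E[W] = n(n+1)/4 = 12*13/4 = 39.
        Tie groups: |d|=2 (t=2), |d|=3 (t=2), |d|=4 (t=2), |d|=6 (t=2), |d|=8 (t=2); sum(t^3 - t) = 30.
        Var[W] = n(n+1)(2n+1)/24 - sum(t^3-t)/48 = 3900/24 - 30/48 = 161.875.
        z = (W - E[W]) / sqrt(Var[W]) = (11.5 - 39) / 12.7230 = -2.1614.
        Two-sided p = 2*Phi(z) = 0.030662.
Step 6: alpha = 0.1. reject H0.

W+ = 66.5, W- = 11.5, W = min = 11.5, p = 0.030662, reject H0.


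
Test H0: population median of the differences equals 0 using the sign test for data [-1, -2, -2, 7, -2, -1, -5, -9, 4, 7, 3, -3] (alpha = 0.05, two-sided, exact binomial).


Step 1: Discard zero differences. Original n = 12; n_eff = number of nonzero differences = 12.
Nonzero differences (with sign): -1, -2, -2, +7, -2, -1, -5, -9, +4, +7, +3, -3
Step 2: Count signs: positive = 4, negative = 8.
Step 3: Under H0: P(positive) = 0.5, so the number of positives S ~ Bin(12, 0.5).
Step 4: Two-sided exact p-value = sum of Bin(12,0.5) probabilities at or below the observed probability = 0.387695.
Step 5: alpha = 0.05. fail to reject H0.

n_eff = 12, pos = 4, neg = 8, p = 0.387695, fail to reject H0.


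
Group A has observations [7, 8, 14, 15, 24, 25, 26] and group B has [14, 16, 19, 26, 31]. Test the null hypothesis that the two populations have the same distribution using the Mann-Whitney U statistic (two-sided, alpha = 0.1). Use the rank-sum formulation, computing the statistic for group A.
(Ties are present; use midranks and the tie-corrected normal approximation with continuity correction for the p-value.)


Step 1: Combine and sort all 12 observations; assign midranks.
sorted (value, group): (7,X), (8,X), (14,X), (14,Y), (15,X), (16,Y), (19,Y), (24,X), (25,X), (26,X), (26,Y), (31,Y)
ranks: 7->1, 8->2, 14->3.5, 14->3.5, 15->5, 16->6, 19->7, 24->8, 25->9, 26->10.5, 26->10.5, 31->12
Step 2: Rank sum for X: R1 = 1 + 2 + 3.5 + 5 + 8 + 9 + 10.5 = 39.
Step 3: U_X = R1 - n1(n1+1)/2 = 39 - 7*8/2 = 39 - 28 = 11.
       U_Y = n1*n2 - U_X = 35 - 11 = 24.
Step 4: Ties are present, so use the tie-corrected normal approximation (with continuity correction) for the p-value.
Step 5: p-value = 0.328162; compare to alpha = 0.1. fail to reject H0.

U_X = 11, p = 0.328162, fail to reject H0 at alpha = 0.1.


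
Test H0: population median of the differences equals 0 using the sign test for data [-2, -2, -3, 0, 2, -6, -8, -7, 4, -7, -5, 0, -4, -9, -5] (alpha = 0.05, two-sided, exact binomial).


Step 1: Discard zero differences. Original n = 15; n_eff = number of nonzero differences = 13.
Nonzero differences (with sign): -2, -2, -3, +2, -6, -8, -7, +4, -7, -5, -4, -9, -5
Step 2: Count signs: positive = 2, negative = 11.
Step 3: Under H0: P(positive) = 0.5, so the number of positives S ~ Bin(13, 0.5).
Step 4: Two-sided exact p-value = sum of Bin(13,0.5) probabilities at or below the observed probability = 0.022461.
Step 5: alpha = 0.05. reject H0.

n_eff = 13, pos = 2, neg = 11, p = 0.022461, reject H0.


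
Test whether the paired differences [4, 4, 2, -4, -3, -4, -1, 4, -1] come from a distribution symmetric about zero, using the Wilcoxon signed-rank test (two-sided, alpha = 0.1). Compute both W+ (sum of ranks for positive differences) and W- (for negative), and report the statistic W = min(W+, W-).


Step 1: Drop any zero differences (none here) and take |d_i|.
|d| = [4, 4, 2, 4, 3, 4, 1, 4, 1]
Step 2: Midrank |d_i| (ties get averaged ranks).
ranks: |4|->7, |4|->7, |2|->3, |4|->7, |3|->4, |4|->7, |1|->1.5, |4|->7, |1|->1.5
Step 3: Attach original signs; sum ranks with positive sign and with negative sign.
W+ = 7 + 7 + 3 + 7 = 24
W- = 7 + 4 + 7 + 1.5 + 1.5 = 21
(Check: W+ + W- = 45 should equal n(n+1)/2 = 45.)
Step 4: Test statistic W = min(W+, W-) = 21.
Step 5: Ties in |d|, so use the tie-corrected normal approximation.
        E[W] = n(n+1)/4 = 9*10/4 = 22.5.
        Tie groups: |d|=1 (t=2), |d|=4 (t=5); sum(t^3 - t) = 126.
        Var[W] = n(n+1)(2n+1)/24 - sum(t^3-t)/48 = 1710/24 - 126/48 = 68.625.
        z = (W - E[W]) / sqrt(Var[W]) = (21 - 22.5) / 8.2840 = -0.1811.
        Two-sided p = 2*Phi(z) = 0.856311.
Step 6: alpha = 0.1. fail to reject H0.

W+ = 24, W- = 21, W = min = 21, p = 0.856311, fail to reject H0.


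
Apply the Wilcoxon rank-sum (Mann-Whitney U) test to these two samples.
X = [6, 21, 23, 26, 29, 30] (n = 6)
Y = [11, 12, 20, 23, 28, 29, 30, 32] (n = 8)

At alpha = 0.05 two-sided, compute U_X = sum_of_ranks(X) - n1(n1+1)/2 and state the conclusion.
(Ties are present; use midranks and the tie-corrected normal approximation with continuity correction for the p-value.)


Step 1: Combine and sort all 14 observations; assign midranks.
sorted (value, group): (6,X), (11,Y), (12,Y), (20,Y), (21,X), (23,X), (23,Y), (26,X), (28,Y), (29,X), (29,Y), (30,X), (30,Y), (32,Y)
ranks: 6->1, 11->2, 12->3, 20->4, 21->5, 23->6.5, 23->6.5, 26->8, 28->9, 29->10.5, 29->10.5, 30->12.5, 30->12.5, 32->14
Step 2: Rank sum for X: R1 = 1 + 5 + 6.5 + 8 + 10.5 + 12.5 = 43.5.
Step 3: U_X = R1 - n1(n1+1)/2 = 43.5 - 6*7/2 = 43.5 - 21 = 22.5.
       U_Y = n1*n2 - U_X = 48 - 22.5 = 25.5.
Step 4: Ties are present, so use the tie-corrected normal approximation (with continuity correction) for the p-value.
Step 5: p-value = 0.896941; compare to alpha = 0.05. fail to reject H0.

U_X = 22.5, p = 0.896941, fail to reject H0 at alpha = 0.05.


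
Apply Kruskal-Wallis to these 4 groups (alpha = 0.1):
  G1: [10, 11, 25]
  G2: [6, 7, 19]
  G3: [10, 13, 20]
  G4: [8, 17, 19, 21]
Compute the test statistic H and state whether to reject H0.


Step 1: Combine all N = 13 observations and assign midranks.
sorted (value, group, rank): (6,G2,1), (7,G2,2), (8,G4,3), (10,G1,4.5), (10,G3,4.5), (11,G1,6), (13,G3,7), (17,G4,8), (19,G2,9.5), (19,G4,9.5), (20,G3,11), (21,G4,12), (25,G1,13)
Step 2: Sum ranks within each group.
R_1 = 23.5 (n_1 = 3)
R_2 = 12.5 (n_2 = 3)
R_3 = 22.5 (n_3 = 3)
R_4 = 32.5 (n_4 = 4)
Step 3: H = 12/(N(N+1)) * sum(R_i^2/n_i) - 3(N+1)
     = 12/(13*14) * (23.5^2/3 + 12.5^2/3 + 22.5^2/3 + 32.5^2/4) - 3*14
     = 0.065934 * 668.979 - 42
     = 2.108516.
Step 4: Ties present; correction factor C = 1 - 12/(13^3 - 13) = 0.994505. Corrected H = 2.108516 / 0.994505 = 2.120166.
Step 5: Under H0, H ~ chi^2(3); p-value = 0.547844.
Step 6: alpha = 0.1. fail to reject H0.

H = 2.1202, df = 3, p = 0.547844, fail to reject H0.


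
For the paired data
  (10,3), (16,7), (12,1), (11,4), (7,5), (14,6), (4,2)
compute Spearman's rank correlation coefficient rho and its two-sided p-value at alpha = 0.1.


Step 1: Rank x and y separately (midranks; no ties here).
rank(x): 10->3, 16->7, 12->5, 11->4, 7->2, 14->6, 4->1
rank(y): 3->3, 7->7, 1->1, 4->4, 5->5, 6->6, 2->2
Step 2: d_i = R_x(i) - R_y(i); compute d_i^2.
  (3-3)^2=0, (7-7)^2=0, (5-1)^2=16, (4-4)^2=0, (2-5)^2=9, (6-6)^2=0, (1-2)^2=1
sum(d^2) = 26.
Step 3: rho = 1 - 6*26 / (7*(7^2 - 1)) = 1 - 156/336 = 0.535714.
Step 4: Under H0, t = rho * sqrt((n-2)/(1-rho^2)) = 1.4186 ~ t(5).
Step 5: Two-sided p-value from the t-distribution with 5 df = 0.215217.
Step 6: alpha = 0.1. fail to reject H0.

rho = 0.5357, p = 0.215217, fail to reject H0 at alpha = 0.1.


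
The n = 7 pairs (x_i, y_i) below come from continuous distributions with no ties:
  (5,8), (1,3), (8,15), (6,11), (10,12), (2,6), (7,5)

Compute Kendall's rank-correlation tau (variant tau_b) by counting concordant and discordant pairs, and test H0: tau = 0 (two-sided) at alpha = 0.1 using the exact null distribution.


Step 1: Enumerate the 21 unordered pairs (i,j) with i<j and classify each by sign(x_j-x_i) * sign(y_j-y_i).
  (1,2):dx=-4,dy=-5->C; (1,3):dx=+3,dy=+7->C; (1,4):dx=+1,dy=+3->C; (1,5):dx=+5,dy=+4->C
  (1,6):dx=-3,dy=-2->C; (1,7):dx=+2,dy=-3->D; (2,3):dx=+7,dy=+12->C; (2,4):dx=+5,dy=+8->C
  (2,5):dx=+9,dy=+9->C; (2,6):dx=+1,dy=+3->C; (2,7):dx=+6,dy=+2->C; (3,4):dx=-2,dy=-4->C
  (3,5):dx=+2,dy=-3->D; (3,6):dx=-6,dy=-9->C; (3,7):dx=-1,dy=-10->C; (4,5):dx=+4,dy=+1->C
  (4,6):dx=-4,dy=-5->C; (4,7):dx=+1,dy=-6->D; (5,6):dx=-8,dy=-6->C; (5,7):dx=-3,dy=-7->C
  (6,7):dx=+5,dy=-1->D
Step 2: C = 17, D = 4, total pairs = 21.
Step 3: tau = (C - D)/(n(n-1)/2) = (17 - 4)/21 = 0.619048.
Step 4: Exact two-sided p-value (enumerate n! = 5040 permutations of y under H0): p = 0.069048.
Step 5: alpha = 0.1. reject H0.

tau_b = 0.6190 (C=17, D=4), p = 0.069048, reject H0.


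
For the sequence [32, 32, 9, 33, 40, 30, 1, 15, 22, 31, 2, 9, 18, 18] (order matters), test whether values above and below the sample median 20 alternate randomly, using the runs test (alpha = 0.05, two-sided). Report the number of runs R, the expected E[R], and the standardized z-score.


Step 1: Compute median = 20; label A = above, B = below.
Labels in order: AABAAABBAABBBB  (n_A = 7, n_B = 7)
Step 2: Count runs R = 6.
Step 3: Under H0 (random ordering), E[R] = 2*n_A*n_B/(n_A+n_B) + 1 = 2*7*7/14 + 1 = 8.0000.
        Var[R] = 2*n_A*n_B*(2*n_A*n_B - n_A - n_B) / ((n_A+n_B)^2 * (n_A+n_B-1)) = 8232/2548 = 3.2308.
        SD[R] = 1.7974.
Step 4: Continuity-corrected z = (R + 0.5 - E[R]) / SD[R] = (6 + 0.5 - 8.0000) / 1.7974 = -0.8345.
Step 5: Two-sided p-value via normal approximation = 2*(1 - Phi(|z|)) = 0.403986.
Step 6: alpha = 0.05. fail to reject H0.

R = 6, z = -0.8345, p = 0.403986, fail to reject H0.


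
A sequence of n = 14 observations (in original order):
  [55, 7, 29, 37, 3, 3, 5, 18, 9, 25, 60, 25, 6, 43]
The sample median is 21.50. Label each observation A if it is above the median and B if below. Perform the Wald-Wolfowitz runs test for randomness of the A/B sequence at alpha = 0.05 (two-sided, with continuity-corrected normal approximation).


Step 1: Compute median = 21.50; label A = above, B = below.
Labels in order: ABAABBBBBAAABA  (n_A = 7, n_B = 7)
Step 2: Count runs R = 7.
Step 3: Under H0 (random ordering), E[R] = 2*n_A*n_B/(n_A+n_B) + 1 = 2*7*7/14 + 1 = 8.0000.
        Var[R] = 2*n_A*n_B*(2*n_A*n_B - n_A - n_B) / ((n_A+n_B)^2 * (n_A+n_B-1)) = 8232/2548 = 3.2308.
        SD[R] = 1.7974.
Step 4: Continuity-corrected z = (R + 0.5 - E[R]) / SD[R] = (7 + 0.5 - 8.0000) / 1.7974 = -0.2782.
Step 5: Two-sided p-value via normal approximation = 2*(1 - Phi(|z|)) = 0.780879.
Step 6: alpha = 0.05. fail to reject H0.

R = 7, z = -0.2782, p = 0.780879, fail to reject H0.


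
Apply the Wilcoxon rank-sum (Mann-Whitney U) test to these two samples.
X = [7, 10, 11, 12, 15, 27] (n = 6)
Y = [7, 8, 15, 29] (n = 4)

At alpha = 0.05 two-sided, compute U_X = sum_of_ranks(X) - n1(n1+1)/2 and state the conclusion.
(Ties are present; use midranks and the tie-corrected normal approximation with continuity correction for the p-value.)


Step 1: Combine and sort all 10 observations; assign midranks.
sorted (value, group): (7,X), (7,Y), (8,Y), (10,X), (11,X), (12,X), (15,X), (15,Y), (27,X), (29,Y)
ranks: 7->1.5, 7->1.5, 8->3, 10->4, 11->5, 12->6, 15->7.5, 15->7.5, 27->9, 29->10
Step 2: Rank sum for X: R1 = 1.5 + 4 + 5 + 6 + 7.5 + 9 = 33.
Step 3: U_X = R1 - n1(n1+1)/2 = 33 - 6*7/2 = 33 - 21 = 12.
       U_Y = n1*n2 - U_X = 24 - 12 = 12.
Step 4: Ties are present, so use the tie-corrected normal approximation (with continuity correction) for the p-value.
Step 5: p-value = 1.000000; compare to alpha = 0.05. fail to reject H0.

U_X = 12, p = 1.000000, fail to reject H0 at alpha = 0.05.


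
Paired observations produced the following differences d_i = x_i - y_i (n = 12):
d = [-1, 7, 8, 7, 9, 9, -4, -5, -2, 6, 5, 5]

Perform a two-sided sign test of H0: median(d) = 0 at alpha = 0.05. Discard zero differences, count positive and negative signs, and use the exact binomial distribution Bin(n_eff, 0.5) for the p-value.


Step 1: Discard zero differences. Original n = 12; n_eff = number of nonzero differences = 12.
Nonzero differences (with sign): -1, +7, +8, +7, +9, +9, -4, -5, -2, +6, +5, +5
Step 2: Count signs: positive = 8, negative = 4.
Step 3: Under H0: P(positive) = 0.5, so the number of positives S ~ Bin(12, 0.5).
Step 4: Two-sided exact p-value = sum of Bin(12,0.5) probabilities at or below the observed probability = 0.387695.
Step 5: alpha = 0.05. fail to reject H0.

n_eff = 12, pos = 8, neg = 4, p = 0.387695, fail to reject H0.


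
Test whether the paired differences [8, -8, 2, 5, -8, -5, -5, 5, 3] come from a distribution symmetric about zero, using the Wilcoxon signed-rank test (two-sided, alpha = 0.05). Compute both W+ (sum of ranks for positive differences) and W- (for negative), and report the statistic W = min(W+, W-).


Step 1: Drop any zero differences (none here) and take |d_i|.
|d| = [8, 8, 2, 5, 8, 5, 5, 5, 3]
Step 2: Midrank |d_i| (ties get averaged ranks).
ranks: |8|->8, |8|->8, |2|->1, |5|->4.5, |8|->8, |5|->4.5, |5|->4.5, |5|->4.5, |3|->2
Step 3: Attach original signs; sum ranks with positive sign and with negative sign.
W+ = 8 + 1 + 4.5 + 4.5 + 2 = 20
W- = 8 + 8 + 4.5 + 4.5 = 25
(Check: W+ + W- = 45 should equal n(n+1)/2 = 45.)
Step 4: Test statistic W = min(W+, W-) = 20.
Step 5: Ties in |d|, so use the tie-corrected normal approximation.
        E[W] = n(n+1)/4 = 9*10/4 = 22.5.
        Tie groups: |d|=5 (t=4), |d|=8 (t=3); sum(t^3 - t) = 84.
        Var[W] = n(n+1)(2n+1)/24 - sum(t^3-t)/48 = 1710/24 - 84/48 = 69.5.
        z = (W - E[W]) / sqrt(Var[W]) = (20 - 22.5) / 8.3367 = -0.2999.
        Two-sided p = 2*Phi(z) = 0.764269.
Step 6: alpha = 0.05. fail to reject H0.

W+ = 20, W- = 25, W = min = 20, p = 0.764269, fail to reject H0.


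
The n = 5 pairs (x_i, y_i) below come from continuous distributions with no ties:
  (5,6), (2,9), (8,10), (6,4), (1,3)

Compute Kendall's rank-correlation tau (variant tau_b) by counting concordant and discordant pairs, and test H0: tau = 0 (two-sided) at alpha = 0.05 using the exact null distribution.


Step 1: Enumerate the 10 unordered pairs (i,j) with i<j and classify each by sign(x_j-x_i) * sign(y_j-y_i).
  (1,2):dx=-3,dy=+3->D; (1,3):dx=+3,dy=+4->C; (1,4):dx=+1,dy=-2->D; (1,5):dx=-4,dy=-3->C
  (2,3):dx=+6,dy=+1->C; (2,4):dx=+4,dy=-5->D; (2,5):dx=-1,dy=-6->C; (3,4):dx=-2,dy=-6->C
  (3,5):dx=-7,dy=-7->C; (4,5):dx=-5,dy=-1->C
Step 2: C = 7, D = 3, total pairs = 10.
Step 3: tau = (C - D)/(n(n-1)/2) = (7 - 3)/10 = 0.400000.
Step 4: Exact two-sided p-value (enumerate n! = 120 permutations of y under H0): p = 0.483333.
Step 5: alpha = 0.05. fail to reject H0.

tau_b = 0.4000 (C=7, D=3), p = 0.483333, fail to reject H0.


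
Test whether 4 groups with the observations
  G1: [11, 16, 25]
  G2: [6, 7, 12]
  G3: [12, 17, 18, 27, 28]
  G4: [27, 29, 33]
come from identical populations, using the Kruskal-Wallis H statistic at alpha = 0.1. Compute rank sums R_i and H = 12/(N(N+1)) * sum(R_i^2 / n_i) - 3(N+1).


Step 1: Combine all N = 14 observations and assign midranks.
sorted (value, group, rank): (6,G2,1), (7,G2,2), (11,G1,3), (12,G2,4.5), (12,G3,4.5), (16,G1,6), (17,G3,7), (18,G3,8), (25,G1,9), (27,G3,10.5), (27,G4,10.5), (28,G3,12), (29,G4,13), (33,G4,14)
Step 2: Sum ranks within each group.
R_1 = 18 (n_1 = 3)
R_2 = 7.5 (n_2 = 3)
R_3 = 42 (n_3 = 5)
R_4 = 37.5 (n_4 = 3)
Step 3: H = 12/(N(N+1)) * sum(R_i^2/n_i) - 3(N+1)
     = 12/(14*15) * (18^2/3 + 7.5^2/3 + 42^2/5 + 37.5^2/3) - 3*15
     = 0.057143 * 948.3 - 45
     = 9.188571.
Step 4: Ties present; correction factor C = 1 - 12/(14^3 - 14) = 0.995604. Corrected H = 9.188571 / 0.995604 = 9.229139.
Step 5: Under H0, H ~ chi^2(3); p-value = 0.026395.
Step 6: alpha = 0.1. reject H0.

H = 9.2291, df = 3, p = 0.026395, reject H0.


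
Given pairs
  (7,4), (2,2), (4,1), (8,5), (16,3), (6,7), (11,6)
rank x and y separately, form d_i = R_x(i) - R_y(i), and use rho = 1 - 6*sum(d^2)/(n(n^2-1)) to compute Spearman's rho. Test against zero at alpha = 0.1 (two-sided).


Step 1: Rank x and y separately (midranks; no ties here).
rank(x): 7->4, 2->1, 4->2, 8->5, 16->7, 6->3, 11->6
rank(y): 4->4, 2->2, 1->1, 5->5, 3->3, 7->7, 6->6
Step 2: d_i = R_x(i) - R_y(i); compute d_i^2.
  (4-4)^2=0, (1-2)^2=1, (2-1)^2=1, (5-5)^2=0, (7-3)^2=16, (3-7)^2=16, (6-6)^2=0
sum(d^2) = 34.
Step 3: rho = 1 - 6*34 / (7*(7^2 - 1)) = 1 - 204/336 = 0.392857.
Step 4: Under H0, t = rho * sqrt((n-2)/(1-rho^2)) = 0.9553 ~ t(5).
Step 5: Two-sided p-value from the t-distribution with 5 df = 0.383317.
Step 6: alpha = 0.1. fail to reject H0.

rho = 0.3929, p = 0.383317, fail to reject H0 at alpha = 0.1.


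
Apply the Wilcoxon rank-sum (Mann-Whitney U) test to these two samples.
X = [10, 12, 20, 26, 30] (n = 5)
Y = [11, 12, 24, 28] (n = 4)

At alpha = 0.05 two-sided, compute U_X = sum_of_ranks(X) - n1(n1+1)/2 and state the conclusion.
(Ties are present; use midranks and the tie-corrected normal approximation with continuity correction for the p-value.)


Step 1: Combine and sort all 9 observations; assign midranks.
sorted (value, group): (10,X), (11,Y), (12,X), (12,Y), (20,X), (24,Y), (26,X), (28,Y), (30,X)
ranks: 10->1, 11->2, 12->3.5, 12->3.5, 20->5, 24->6, 26->7, 28->8, 30->9
Step 2: Rank sum for X: R1 = 1 + 3.5 + 5 + 7 + 9 = 25.5.
Step 3: U_X = R1 - n1(n1+1)/2 = 25.5 - 5*6/2 = 25.5 - 15 = 10.5.
       U_Y = n1*n2 - U_X = 20 - 10.5 = 9.5.
Step 4: Ties are present, so use the tie-corrected normal approximation (with continuity correction) for the p-value.
Step 5: p-value = 1.000000; compare to alpha = 0.05. fail to reject H0.

U_X = 10.5, p = 1.000000, fail to reject H0 at alpha = 0.05.


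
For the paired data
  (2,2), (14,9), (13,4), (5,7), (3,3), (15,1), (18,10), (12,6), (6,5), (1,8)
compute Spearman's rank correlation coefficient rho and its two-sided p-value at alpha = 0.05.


Step 1: Rank x and y separately (midranks; no ties here).
rank(x): 2->2, 14->8, 13->7, 5->4, 3->3, 15->9, 18->10, 12->6, 6->5, 1->1
rank(y): 2->2, 9->9, 4->4, 7->7, 3->3, 1->1, 10->10, 6->6, 5->5, 8->8
Step 2: d_i = R_x(i) - R_y(i); compute d_i^2.
  (2-2)^2=0, (8-9)^2=1, (7-4)^2=9, (4-7)^2=9, (3-3)^2=0, (9-1)^2=64, (10-10)^2=0, (6-6)^2=0, (5-5)^2=0, (1-8)^2=49
sum(d^2) = 132.
Step 3: rho = 1 - 6*132 / (10*(10^2 - 1)) = 1 - 792/990 = 0.200000.
Step 4: Under H0, t = rho * sqrt((n-2)/(1-rho^2)) = 0.5774 ~ t(8).
Step 5: Two-sided p-value from the t-distribution with 8 df = 0.579584.
Step 6: alpha = 0.05. fail to reject H0.

rho = 0.2000, p = 0.579584, fail to reject H0 at alpha = 0.05.


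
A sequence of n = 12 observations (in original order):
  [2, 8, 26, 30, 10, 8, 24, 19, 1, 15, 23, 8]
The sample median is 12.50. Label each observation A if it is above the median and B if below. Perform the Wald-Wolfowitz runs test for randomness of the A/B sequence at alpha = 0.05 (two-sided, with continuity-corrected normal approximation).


Step 1: Compute median = 12.50; label A = above, B = below.
Labels in order: BBAABBAABAAB  (n_A = 6, n_B = 6)
Step 2: Count runs R = 7.
Step 3: Under H0 (random ordering), E[R] = 2*n_A*n_B/(n_A+n_B) + 1 = 2*6*6/12 + 1 = 7.0000.
        Var[R] = 2*n_A*n_B*(2*n_A*n_B - n_A - n_B) / ((n_A+n_B)^2 * (n_A+n_B-1)) = 4320/1584 = 2.7273.
        SD[R] = 1.6514.
Step 4: R = E[R], so z = 0 with no continuity correction.
Step 5: Two-sided p-value via normal approximation = 2*(1 - Phi(|z|)) = 1.000000.
Step 6: alpha = 0.05. fail to reject H0.

R = 7, z = 0.0000, p = 1.000000, fail to reject H0.
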